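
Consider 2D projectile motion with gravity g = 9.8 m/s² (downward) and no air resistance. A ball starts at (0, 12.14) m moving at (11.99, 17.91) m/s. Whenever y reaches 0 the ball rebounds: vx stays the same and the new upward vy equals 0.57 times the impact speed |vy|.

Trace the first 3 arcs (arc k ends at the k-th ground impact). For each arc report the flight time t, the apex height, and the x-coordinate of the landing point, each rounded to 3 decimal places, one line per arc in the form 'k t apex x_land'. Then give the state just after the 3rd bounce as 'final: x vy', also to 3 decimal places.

1 4.239 28.506 50.832
2 2.750 9.262 83.800
3 1.567 3.009 102.591
final: 102.591 4.377

Arc 1: start y=12.140, vy=17.910 → t=4.239, apex=28.506, x_land=50.832, impact vy=-23.637
  bounce: vy ← 0.57·23.637 = 13.473
Arc 2: start y=0.000, vy=13.473 → t=2.750, apex=9.262, x_land=83.800, impact vy=-13.473
  bounce: vy ← 0.57·13.473 = 7.680
Arc 3: start y=0.000, vy=7.680 → t=1.567, apex=3.009, x_land=102.591, impact vy=-7.680
  bounce: vy ← 0.57·7.680 = 4.377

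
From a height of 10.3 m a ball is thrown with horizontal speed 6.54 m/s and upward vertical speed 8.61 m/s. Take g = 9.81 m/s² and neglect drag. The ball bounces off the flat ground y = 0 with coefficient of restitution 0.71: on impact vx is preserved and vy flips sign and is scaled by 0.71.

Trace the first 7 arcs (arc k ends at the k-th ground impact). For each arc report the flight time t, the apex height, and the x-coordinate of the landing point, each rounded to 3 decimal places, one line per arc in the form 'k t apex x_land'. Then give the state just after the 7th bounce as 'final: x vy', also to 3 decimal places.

1 2.572 14.078 16.820
2 2.406 7.097 32.553
3 1.708 3.578 43.724
4 1.213 1.803 51.655
5 0.861 0.909 57.286
6 0.611 0.458 61.285
7 0.434 0.231 64.123
final: 64.123 1.512

Arc 1: start y=10.300, vy=8.610 → t=2.572, apex=14.078, x_land=16.820, impact vy=-16.620
  bounce: vy ← 0.71·16.620 = 11.800
Arc 2: start y=0.000, vy=11.800 → t=2.406, apex=7.097, x_land=32.553, impact vy=-11.800
  bounce: vy ← 0.71·11.800 = 8.378
Arc 3: start y=0.000, vy=8.378 → t=1.708, apex=3.578, x_land=43.724, impact vy=-8.378
  bounce: vy ← 0.71·8.378 = 5.948
Arc 4: start y=0.000, vy=5.948 → t=1.213, apex=1.803, x_land=51.655, impact vy=-5.948
  bounce: vy ← 0.71·5.948 = 4.223
Arc 5: start y=0.000, vy=4.223 → t=0.861, apex=0.909, x_land=57.286, impact vy=-4.223
  bounce: vy ← 0.71·4.223 = 2.999
Arc 6: start y=0.000, vy=2.999 → t=0.611, apex=0.458, x_land=61.285, impact vy=-2.999
  bounce: vy ← 0.71·2.999 = 2.129
Arc 7: start y=0.000, vy=2.129 → t=0.434, apex=0.231, x_land=64.123, impact vy=-2.129
  bounce: vy ← 0.71·2.129 = 1.512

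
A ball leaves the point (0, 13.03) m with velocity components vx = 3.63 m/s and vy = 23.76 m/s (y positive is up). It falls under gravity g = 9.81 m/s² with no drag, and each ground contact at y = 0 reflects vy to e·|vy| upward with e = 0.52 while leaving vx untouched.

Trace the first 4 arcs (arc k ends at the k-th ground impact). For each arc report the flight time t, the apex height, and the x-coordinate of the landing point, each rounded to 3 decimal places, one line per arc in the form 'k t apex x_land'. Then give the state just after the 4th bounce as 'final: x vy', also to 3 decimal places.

1 5.341 41.804 19.389
2 3.036 11.304 30.410
3 1.579 3.057 36.141
4 0.821 0.826 39.121
final: 39.121 2.094

Arc 1: start y=13.030, vy=23.760 → t=5.341, apex=41.804, x_land=19.389, impact vy=-28.639
  bounce: vy ← 0.52·28.639 = 14.892
Arc 2: start y=0.000, vy=14.892 → t=3.036, apex=11.304, x_land=30.410, impact vy=-14.892
  bounce: vy ← 0.52·14.892 = 7.744
Arc 3: start y=0.000, vy=7.744 → t=1.579, apex=3.057, x_land=36.141, impact vy=-7.744
  bounce: vy ← 0.52·7.744 = 4.027
Arc 4: start y=0.000, vy=4.027 → t=0.821, apex=0.826, x_land=39.121, impact vy=-4.027
  bounce: vy ← 0.52·4.027 = 2.094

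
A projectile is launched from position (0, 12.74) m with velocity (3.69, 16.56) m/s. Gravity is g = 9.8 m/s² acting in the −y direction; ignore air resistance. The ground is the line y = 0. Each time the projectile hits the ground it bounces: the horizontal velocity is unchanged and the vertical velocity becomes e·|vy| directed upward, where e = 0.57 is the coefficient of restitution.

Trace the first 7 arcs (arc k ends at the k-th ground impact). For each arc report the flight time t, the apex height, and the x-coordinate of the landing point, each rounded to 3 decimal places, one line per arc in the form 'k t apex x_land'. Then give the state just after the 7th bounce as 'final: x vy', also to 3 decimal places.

Arc 1: start y=12.740, vy=16.560 → t=4.025, apex=26.732, x_land=14.854, impact vy=-22.890
  bounce: vy ← 0.57·22.890 = 13.047
Arc 2: start y=0.000, vy=13.047 → t=2.663, apex=8.685, x_land=24.679, impact vy=-13.047
  bounce: vy ← 0.57·13.047 = 7.437
Arc 3: start y=0.000, vy=7.437 → t=1.518, apex=2.822, x_land=30.280, impact vy=-7.437
  bounce: vy ← 0.57·7.437 = 4.239
Arc 4: start y=0.000, vy=4.239 → t=0.865, apex=0.917, x_land=33.472, impact vy=-4.239
  bounce: vy ← 0.57·4.239 = 2.416
Arc 5: start y=0.000, vy=2.416 → t=0.493, apex=0.298, x_land=35.292, impact vy=-2.416
  bounce: vy ← 0.57·2.416 = 1.377
Arc 6: start y=0.000, vy=1.377 → t=0.281, apex=0.097, x_land=36.329, impact vy=-1.377
  bounce: vy ← 0.57·1.377 = 0.785
Arc 7: start y=0.000, vy=0.785 → t=0.160, apex=0.031, x_land=36.920, impact vy=-0.785
  bounce: vy ← 0.57·0.785 = 0.447

1 4.025 26.732 14.854
2 2.663 8.685 24.679
3 1.518 2.822 30.280
4 0.865 0.917 33.472
5 0.493 0.298 35.292
6 0.281 0.097 36.329
7 0.160 0.031 36.920
final: 36.920 0.447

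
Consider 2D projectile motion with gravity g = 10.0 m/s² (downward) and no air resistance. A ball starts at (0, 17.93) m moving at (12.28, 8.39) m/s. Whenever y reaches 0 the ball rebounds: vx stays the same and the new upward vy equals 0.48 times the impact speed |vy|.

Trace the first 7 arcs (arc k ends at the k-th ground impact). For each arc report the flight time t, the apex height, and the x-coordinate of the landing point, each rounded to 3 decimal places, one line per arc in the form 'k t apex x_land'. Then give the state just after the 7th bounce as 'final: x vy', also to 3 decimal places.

1 2.910 21.450 35.737
2 1.988 4.942 60.155
3 0.954 1.139 71.875
4 0.458 0.262 77.500
5 0.220 0.060 80.201
6 0.106 0.014 81.497
7 0.051 0.003 82.119
final: 82.119 0.122

Arc 1: start y=17.930, vy=8.390 → t=2.910, apex=21.450, x_land=35.737, impact vy=-20.712
  bounce: vy ← 0.48·20.712 = 9.942
Arc 2: start y=0.000, vy=9.942 → t=1.988, apex=4.942, x_land=60.155, impact vy=-9.942
  bounce: vy ← 0.48·9.942 = 4.772
Arc 3: start y=0.000, vy=4.772 → t=0.954, apex=1.139, x_land=71.875, impact vy=-4.772
  bounce: vy ← 0.48·4.772 = 2.291
Arc 4: start y=0.000, vy=2.291 → t=0.458, apex=0.262, x_land=77.500, impact vy=-2.291
  bounce: vy ← 0.48·2.291 = 1.099
Arc 5: start y=0.000, vy=1.099 → t=0.220, apex=0.060, x_land=80.201, impact vy=-1.099
  bounce: vy ← 0.48·1.099 = 0.528
Arc 6: start y=0.000, vy=0.528 → t=0.106, apex=0.014, x_land=81.497, impact vy=-0.528
  bounce: vy ← 0.48·0.528 = 0.253
Arc 7: start y=0.000, vy=0.253 → t=0.051, apex=0.003, x_land=82.119, impact vy=-0.253
  bounce: vy ← 0.48·0.253 = 0.122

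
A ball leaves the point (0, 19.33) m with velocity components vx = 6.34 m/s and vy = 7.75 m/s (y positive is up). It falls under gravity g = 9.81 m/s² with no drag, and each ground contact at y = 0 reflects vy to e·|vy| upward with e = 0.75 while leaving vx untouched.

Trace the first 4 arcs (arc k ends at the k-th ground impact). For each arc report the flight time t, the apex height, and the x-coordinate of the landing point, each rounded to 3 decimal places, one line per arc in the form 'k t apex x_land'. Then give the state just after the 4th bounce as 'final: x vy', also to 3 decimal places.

Arc 1: start y=19.330, vy=7.750 → t=2.927, apex=22.391, x_land=18.555, impact vy=-20.960
  bounce: vy ← 0.75·20.960 = 15.720
Arc 2: start y=0.000, vy=15.720 → t=3.205, apex=12.595, x_land=38.874, impact vy=-15.720
  bounce: vy ← 0.75·15.720 = 11.790
Arc 3: start y=0.000, vy=11.790 → t=2.404, apex=7.085, x_land=54.113, impact vy=-11.790
  bounce: vy ← 0.75·11.790 = 8.842
Arc 4: start y=0.000, vy=8.842 → t=1.803, apex=3.985, x_land=65.542, impact vy=-8.842
  bounce: vy ← 0.75·8.842 = 6.632

1 2.927 22.391 18.555
2 3.205 12.595 38.874
3 2.404 7.085 54.113
4 1.803 3.985 65.542
final: 65.542 6.632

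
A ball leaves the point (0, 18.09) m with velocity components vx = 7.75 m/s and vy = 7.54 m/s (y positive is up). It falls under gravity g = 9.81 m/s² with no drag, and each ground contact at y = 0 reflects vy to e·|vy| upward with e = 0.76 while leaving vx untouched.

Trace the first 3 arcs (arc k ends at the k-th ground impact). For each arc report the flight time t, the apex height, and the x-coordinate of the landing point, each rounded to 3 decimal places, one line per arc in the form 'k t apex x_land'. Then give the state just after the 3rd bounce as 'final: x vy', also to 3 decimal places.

1 2.837 20.988 21.988
2 3.144 12.122 46.355
3 2.390 7.002 64.874
final: 64.874 8.908

Arc 1: start y=18.090, vy=7.540 → t=2.837, apex=20.988, x_land=21.988, impact vy=-20.292
  bounce: vy ← 0.76·20.292 = 15.422
Arc 2: start y=0.000, vy=15.422 → t=3.144, apex=12.122, x_land=46.355, impact vy=-15.422
  bounce: vy ← 0.76·15.422 = 11.721
Arc 3: start y=0.000, vy=11.721 → t=2.390, apex=7.002, x_land=64.874, impact vy=-11.721
  bounce: vy ← 0.76·11.721 = 8.908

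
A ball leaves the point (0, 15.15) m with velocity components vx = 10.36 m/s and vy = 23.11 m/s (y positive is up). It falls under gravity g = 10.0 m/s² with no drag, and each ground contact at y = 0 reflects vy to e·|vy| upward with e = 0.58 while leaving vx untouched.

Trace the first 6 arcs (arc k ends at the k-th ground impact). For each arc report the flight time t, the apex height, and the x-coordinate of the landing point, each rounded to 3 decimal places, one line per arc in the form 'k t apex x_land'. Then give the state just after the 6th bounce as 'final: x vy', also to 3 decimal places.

Arc 1: start y=15.150, vy=23.110 → t=5.204, apex=41.854, x_land=53.916, impact vy=-28.932
  bounce: vy ← 0.58·28.932 = 16.781
Arc 2: start y=0.000, vy=16.781 → t=3.356, apex=14.080, x_land=88.685, impact vy=-16.781
  bounce: vy ← 0.58·16.781 = 9.733
Arc 3: start y=0.000, vy=9.733 → t=1.947, apex=4.736, x_land=108.852, impact vy=-9.733
  bounce: vy ← 0.58·9.733 = 5.645
Arc 4: start y=0.000, vy=5.645 → t=1.129, apex=1.593, x_land=120.548, impact vy=-5.645
  bounce: vy ← 0.58·5.645 = 3.274
Arc 5: start y=0.000, vy=3.274 → t=0.655, apex=0.536, x_land=127.332, impact vy=-3.274
  bounce: vy ← 0.58·3.274 = 1.899
Arc 6: start y=0.000, vy=1.899 → t=0.380, apex=0.180, x_land=131.267, impact vy=-1.899
  bounce: vy ← 0.58·1.899 = 1.101

1 5.204 41.854 53.916
2 3.356 14.080 88.685
3 1.947 4.736 108.852
4 1.129 1.593 120.548
5 0.655 0.536 127.332
6 0.380 0.180 131.267
final: 131.267 1.101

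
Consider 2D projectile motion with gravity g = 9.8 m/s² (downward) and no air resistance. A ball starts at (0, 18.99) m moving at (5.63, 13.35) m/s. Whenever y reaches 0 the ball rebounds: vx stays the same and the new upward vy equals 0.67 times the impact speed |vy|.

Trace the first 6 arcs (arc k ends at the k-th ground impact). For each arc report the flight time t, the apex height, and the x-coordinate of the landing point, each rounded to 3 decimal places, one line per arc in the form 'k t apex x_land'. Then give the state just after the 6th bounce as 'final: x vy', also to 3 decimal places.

1 3.756 28.083 21.148
2 3.208 12.606 39.208
3 2.149 5.659 51.309
4 1.440 2.540 59.417
5 0.965 1.140 64.849
6 0.646 0.512 68.488
final: 68.488 2.122

Arc 1: start y=18.990, vy=13.350 → t=3.756, apex=28.083, x_land=21.148, impact vy=-23.461
  bounce: vy ← 0.67·23.461 = 15.719
Arc 2: start y=0.000, vy=15.719 → t=3.208, apex=12.606, x_land=39.208, impact vy=-15.719
  bounce: vy ← 0.67·15.719 = 10.532
Arc 3: start y=0.000, vy=10.532 → t=2.149, apex=5.659, x_land=51.309, impact vy=-10.532
  bounce: vy ← 0.67·10.532 = 7.056
Arc 4: start y=0.000, vy=7.056 → t=1.440, apex=2.540, x_land=59.417, impact vy=-7.056
  bounce: vy ← 0.67·7.056 = 4.728
Arc 5: start y=0.000, vy=4.728 → t=0.965, apex=1.140, x_land=64.849, impact vy=-4.728
  bounce: vy ← 0.67·4.728 = 3.168
Arc 6: start y=0.000, vy=3.168 → t=0.646, apex=0.512, x_land=68.488, impact vy=-3.168
  bounce: vy ← 0.67·3.168 = 2.122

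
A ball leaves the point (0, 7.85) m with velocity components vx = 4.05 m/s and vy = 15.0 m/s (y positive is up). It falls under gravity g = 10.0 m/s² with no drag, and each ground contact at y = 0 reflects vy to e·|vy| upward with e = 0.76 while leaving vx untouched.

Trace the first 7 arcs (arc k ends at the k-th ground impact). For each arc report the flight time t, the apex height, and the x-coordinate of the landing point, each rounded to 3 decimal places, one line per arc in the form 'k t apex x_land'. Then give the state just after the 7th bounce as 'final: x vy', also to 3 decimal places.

Arc 1: start y=7.850, vy=15.000 → t=3.454, apex=19.100, x_land=13.991, impact vy=-19.545
  bounce: vy ← 0.76·19.545 = 14.854
Arc 2: start y=0.000, vy=14.854 → t=2.971, apex=11.032, x_land=26.022, impact vy=-14.854
  bounce: vy ← 0.76·14.854 = 11.289
Arc 3: start y=0.000, vy=11.289 → t=2.258, apex=6.372, x_land=35.167, impact vy=-11.289
  bounce: vy ← 0.76·11.289 = 8.580
Arc 4: start y=0.000, vy=8.580 → t=1.716, apex=3.681, x_land=42.116, impact vy=-8.580
  bounce: vy ← 0.76·8.580 = 6.521
Arc 5: start y=0.000, vy=6.521 → t=1.304, apex=2.126, x_land=47.398, impact vy=-6.521
  bounce: vy ← 0.76·6.521 = 4.956
Arc 6: start y=0.000, vy=4.956 → t=0.991, apex=1.228, x_land=51.412, impact vy=-4.956
  bounce: vy ← 0.76·4.956 = 3.766
Arc 7: start y=0.000, vy=3.766 → t=0.753, apex=0.709, x_land=54.463, impact vy=-3.766
  bounce: vy ← 0.76·3.766 = 2.862

1 3.454 19.100 13.991
2 2.971 11.032 26.022
3 2.258 6.372 35.167
4 1.716 3.681 42.116
5 1.304 2.126 47.398
6 0.991 1.228 51.412
7 0.753 0.709 54.463
final: 54.463 2.862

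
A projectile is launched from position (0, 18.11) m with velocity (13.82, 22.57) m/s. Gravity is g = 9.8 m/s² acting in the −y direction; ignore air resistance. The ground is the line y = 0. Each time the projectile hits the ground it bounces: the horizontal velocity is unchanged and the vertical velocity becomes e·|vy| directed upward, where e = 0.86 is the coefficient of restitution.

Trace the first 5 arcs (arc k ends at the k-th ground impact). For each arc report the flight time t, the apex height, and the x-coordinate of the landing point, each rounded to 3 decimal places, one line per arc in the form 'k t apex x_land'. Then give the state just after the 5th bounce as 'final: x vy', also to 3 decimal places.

1 5.303 44.100 73.288
2 5.160 32.616 144.600
3 4.438 24.123 205.927
4 3.816 17.841 258.669
5 3.282 13.196 304.027
final: 304.027 13.831

Arc 1: start y=18.110, vy=22.570 → t=5.303, apex=44.100, x_land=73.288, impact vy=-29.400
  bounce: vy ← 0.86·29.400 = 25.284
Arc 2: start y=0.000, vy=25.284 → t=5.160, apex=32.616, x_land=144.600, impact vy=-25.284
  bounce: vy ← 0.86·25.284 = 21.744
Arc 3: start y=0.000, vy=21.744 → t=4.438, apex=24.123, x_land=205.927, impact vy=-21.744
  bounce: vy ← 0.86·21.744 = 18.700
Arc 4: start y=0.000, vy=18.700 → t=3.816, apex=17.841, x_land=258.669, impact vy=-18.700
  bounce: vy ← 0.86·18.700 = 16.082
Arc 5: start y=0.000, vy=16.082 → t=3.282, apex=13.196, x_land=304.027, impact vy=-16.082
  bounce: vy ← 0.86·16.082 = 13.831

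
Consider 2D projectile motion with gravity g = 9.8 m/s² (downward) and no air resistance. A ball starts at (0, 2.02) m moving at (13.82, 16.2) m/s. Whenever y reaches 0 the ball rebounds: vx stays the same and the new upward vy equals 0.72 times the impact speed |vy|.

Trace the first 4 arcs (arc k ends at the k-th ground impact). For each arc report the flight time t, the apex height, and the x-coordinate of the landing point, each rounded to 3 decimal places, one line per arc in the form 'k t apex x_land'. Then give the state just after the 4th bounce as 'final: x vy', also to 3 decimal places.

1 3.426 15.410 47.353
2 2.554 7.988 82.645
3 1.839 4.141 108.055
4 1.324 2.147 126.350
final: 126.350 4.670

Arc 1: start y=2.020, vy=16.200 → t=3.426, apex=15.410, x_land=47.353, impact vy=-17.379
  bounce: vy ← 0.72·17.379 = 12.513
Arc 2: start y=0.000, vy=12.513 → t=2.554, apex=7.988, x_land=82.645, impact vy=-12.513
  bounce: vy ← 0.72·12.513 = 9.009
Arc 3: start y=0.000, vy=9.009 → t=1.839, apex=4.141, x_land=108.055, impact vy=-9.009
  bounce: vy ← 0.72·9.009 = 6.487
Arc 4: start y=0.000, vy=6.487 → t=1.324, apex=2.147, x_land=126.350, impact vy=-6.487
  bounce: vy ← 0.72·6.487 = 4.670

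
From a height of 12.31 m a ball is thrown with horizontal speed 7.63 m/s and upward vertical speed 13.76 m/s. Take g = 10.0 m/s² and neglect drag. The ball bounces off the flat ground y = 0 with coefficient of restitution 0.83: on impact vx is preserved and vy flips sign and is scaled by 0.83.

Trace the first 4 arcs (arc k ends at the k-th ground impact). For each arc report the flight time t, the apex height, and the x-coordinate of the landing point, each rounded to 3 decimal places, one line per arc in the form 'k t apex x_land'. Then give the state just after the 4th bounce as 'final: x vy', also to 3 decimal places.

Arc 1: start y=12.310, vy=13.760 → t=3.463, apex=21.777, x_land=26.422, impact vy=-20.870
  bounce: vy ← 0.83·20.870 = 17.322
Arc 2: start y=0.000, vy=17.322 → t=3.464, apex=15.002, x_land=52.855, impact vy=-17.322
  bounce: vy ← 0.83·17.322 = 14.377
Arc 3: start y=0.000, vy=14.377 → t=2.875, apex=10.335, x_land=74.795, impact vy=-14.377
  bounce: vy ← 0.83·14.377 = 11.933
Arc 4: start y=0.000, vy=11.933 → t=2.387, apex=7.120, x_land=93.004, impact vy=-11.933
  bounce: vy ← 0.83·11.933 = 9.904

1 3.463 21.777 26.422
2 3.464 15.002 52.855
3 2.875 10.335 74.795
4 2.387 7.120 93.004
final: 93.004 9.904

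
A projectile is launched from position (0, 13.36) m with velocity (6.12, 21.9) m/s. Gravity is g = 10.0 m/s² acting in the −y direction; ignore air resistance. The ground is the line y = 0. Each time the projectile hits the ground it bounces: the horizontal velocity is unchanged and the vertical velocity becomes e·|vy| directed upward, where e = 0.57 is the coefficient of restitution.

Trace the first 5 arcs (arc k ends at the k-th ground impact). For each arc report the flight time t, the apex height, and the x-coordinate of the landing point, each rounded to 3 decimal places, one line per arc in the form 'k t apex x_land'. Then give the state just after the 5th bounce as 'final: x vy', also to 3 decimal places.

1 4.923 37.340 30.127
2 3.115 12.132 49.194
3 1.776 3.942 60.061
4 1.012 1.281 66.256
5 0.577 0.416 69.787
final: 69.787 1.644

Arc 1: start y=13.360, vy=21.900 → t=4.923, apex=37.340, x_land=30.127, impact vy=-27.328
  bounce: vy ← 0.57·27.328 = 15.577
Arc 2: start y=0.000, vy=15.577 → t=3.115, apex=12.132, x_land=49.194, impact vy=-15.577
  bounce: vy ← 0.57·15.577 = 8.879
Arc 3: start y=0.000, vy=8.879 → t=1.776, apex=3.942, x_land=60.061, impact vy=-8.879
  bounce: vy ← 0.57·8.879 = 5.061
Arc 4: start y=0.000, vy=5.061 → t=1.012, apex=1.281, x_land=66.256, impact vy=-5.061
  bounce: vy ← 0.57·5.061 = 2.885
Arc 5: start y=0.000, vy=2.885 → t=0.577, apex=0.416, x_land=69.787, impact vy=-2.885
  bounce: vy ← 0.57·2.885 = 1.644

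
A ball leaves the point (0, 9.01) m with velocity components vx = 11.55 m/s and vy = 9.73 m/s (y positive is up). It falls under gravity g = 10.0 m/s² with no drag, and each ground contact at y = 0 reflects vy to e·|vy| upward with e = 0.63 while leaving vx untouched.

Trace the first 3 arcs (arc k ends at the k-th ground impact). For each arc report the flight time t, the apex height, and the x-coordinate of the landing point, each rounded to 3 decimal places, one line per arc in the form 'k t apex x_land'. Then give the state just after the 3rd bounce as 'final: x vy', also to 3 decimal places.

1 2.631 13.744 30.387
2 2.089 5.455 54.515
3 1.316 2.165 69.716
final: 69.716 4.146

Arc 1: start y=9.010, vy=9.730 → t=2.631, apex=13.744, x_land=30.387, impact vy=-16.579
  bounce: vy ← 0.63·16.579 = 10.445
Arc 2: start y=0.000, vy=10.445 → t=2.089, apex=5.455, x_land=54.515, impact vy=-10.445
  bounce: vy ← 0.63·10.445 = 6.580
Arc 3: start y=0.000, vy=6.580 → t=1.316, apex=2.165, x_land=69.716, impact vy=-6.580
  bounce: vy ← 0.63·6.580 = 4.146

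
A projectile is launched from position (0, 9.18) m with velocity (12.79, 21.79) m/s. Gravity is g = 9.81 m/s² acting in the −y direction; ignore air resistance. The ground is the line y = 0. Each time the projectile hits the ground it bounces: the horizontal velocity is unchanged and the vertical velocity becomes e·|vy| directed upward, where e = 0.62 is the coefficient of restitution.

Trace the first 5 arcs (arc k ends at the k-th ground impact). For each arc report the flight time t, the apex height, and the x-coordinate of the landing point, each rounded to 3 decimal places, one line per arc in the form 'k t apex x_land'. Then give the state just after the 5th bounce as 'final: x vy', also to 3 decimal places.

Arc 1: start y=9.180, vy=21.790 → t=4.830, apex=33.380, x_land=61.774, impact vy=-25.591
  bounce: vy ← 0.62·25.591 = 15.867
Arc 2: start y=0.000, vy=15.867 → t=3.235, apex=12.831, x_land=103.147, impact vy=-15.867
  bounce: vy ← 0.62·15.867 = 9.837
Arc 3: start y=0.000, vy=9.837 → t=2.006, apex=4.932, x_land=128.799, impact vy=-9.837
  bounce: vy ← 0.62·9.837 = 6.099
Arc 4: start y=0.000, vy=6.099 → t=1.243, apex=1.896, x_land=144.702, impact vy=-6.099
  bounce: vy ← 0.62·6.099 = 3.781
Arc 5: start y=0.000, vy=3.781 → t=0.771, apex=0.729, x_land=154.563, impact vy=-3.781
  bounce: vy ← 0.62·3.781 = 2.345

1 4.830 33.380 61.774
2 3.235 12.831 103.147
3 2.006 4.932 128.799
4 1.243 1.896 144.702
5 0.771 0.729 154.563
final: 154.563 2.345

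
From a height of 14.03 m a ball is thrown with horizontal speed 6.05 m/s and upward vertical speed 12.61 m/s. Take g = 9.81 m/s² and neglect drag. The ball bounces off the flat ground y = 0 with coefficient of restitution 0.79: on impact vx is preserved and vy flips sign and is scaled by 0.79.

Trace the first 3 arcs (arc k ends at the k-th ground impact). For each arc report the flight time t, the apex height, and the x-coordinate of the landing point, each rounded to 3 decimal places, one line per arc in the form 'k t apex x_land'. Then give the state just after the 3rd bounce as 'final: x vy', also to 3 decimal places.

1 3.410 22.135 20.629
2 3.356 13.814 40.935
3 2.652 8.621 56.977
final: 56.977 10.275

Arc 1: start y=14.030, vy=12.610 → t=3.410, apex=22.135, x_land=20.629, impact vy=-20.839
  bounce: vy ← 0.79·20.839 = 16.463
Arc 2: start y=0.000, vy=16.463 → t=3.356, apex=13.814, x_land=40.935, impact vy=-16.463
  bounce: vy ← 0.79·16.463 = 13.006
Arc 3: start y=0.000, vy=13.006 → t=2.652, apex=8.621, x_land=56.977, impact vy=-13.006
  bounce: vy ← 0.79·13.006 = 10.275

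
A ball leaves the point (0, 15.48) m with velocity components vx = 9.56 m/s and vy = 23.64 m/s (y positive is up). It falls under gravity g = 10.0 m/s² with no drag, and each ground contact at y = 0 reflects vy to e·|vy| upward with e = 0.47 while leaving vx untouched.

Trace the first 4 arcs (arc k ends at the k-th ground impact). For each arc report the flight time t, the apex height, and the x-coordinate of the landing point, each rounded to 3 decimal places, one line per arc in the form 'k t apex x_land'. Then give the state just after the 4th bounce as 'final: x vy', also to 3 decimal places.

1 5.311 43.422 50.773
2 2.770 9.592 77.255
3 1.302 2.119 89.702
4 0.612 0.468 95.552
final: 95.552 1.438

Arc 1: start y=15.480, vy=23.640 → t=5.311, apex=43.422, x_land=50.773, impact vy=-29.469
  bounce: vy ← 0.47·29.469 = 13.851
Arc 2: start y=0.000, vy=13.851 → t=2.770, apex=9.592, x_land=77.255, impact vy=-13.851
  bounce: vy ← 0.47·13.851 = 6.510
Arc 3: start y=0.000, vy=6.510 → t=1.302, apex=2.119, x_land=89.702, impact vy=-6.510
  bounce: vy ← 0.47·6.510 = 3.060
Arc 4: start y=0.000, vy=3.060 → t=0.612, apex=0.468, x_land=95.552, impact vy=-3.060
  bounce: vy ← 0.47·3.060 = 1.438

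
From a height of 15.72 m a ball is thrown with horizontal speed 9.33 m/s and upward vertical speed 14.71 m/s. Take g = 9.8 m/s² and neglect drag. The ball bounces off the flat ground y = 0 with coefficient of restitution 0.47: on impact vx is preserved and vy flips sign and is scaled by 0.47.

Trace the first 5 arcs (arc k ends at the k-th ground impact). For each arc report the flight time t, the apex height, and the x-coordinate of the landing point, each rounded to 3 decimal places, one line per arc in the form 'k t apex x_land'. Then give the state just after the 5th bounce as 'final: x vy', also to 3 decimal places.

Arc 1: start y=15.720, vy=14.710 → t=3.838, apex=26.760, x_land=35.808, impact vy=-22.902
  bounce: vy ← 0.47·22.902 = 10.764
Arc 2: start y=0.000, vy=10.764 → t=2.197, apex=5.911, x_land=56.303, impact vy=-10.764
  bounce: vy ← 0.47·10.764 = 5.059
Arc 3: start y=0.000, vy=5.059 → t=1.032, apex=1.306, x_land=65.936, impact vy=-5.059
  bounce: vy ← 0.47·5.059 = 2.378
Arc 4: start y=0.000, vy=2.378 → t=0.485, apex=0.288, x_land=70.464, impact vy=-2.378
  bounce: vy ← 0.47·2.378 = 1.118
Arc 5: start y=0.000, vy=1.118 → t=0.228, apex=0.064, x_land=72.591, impact vy=-1.118
  bounce: vy ← 0.47·1.118 = 0.525

1 3.838 26.760 35.808
2 2.197 5.911 56.303
3 1.032 1.306 65.936
4 0.485 0.288 70.464
5 0.228 0.064 72.591
final: 72.591 0.525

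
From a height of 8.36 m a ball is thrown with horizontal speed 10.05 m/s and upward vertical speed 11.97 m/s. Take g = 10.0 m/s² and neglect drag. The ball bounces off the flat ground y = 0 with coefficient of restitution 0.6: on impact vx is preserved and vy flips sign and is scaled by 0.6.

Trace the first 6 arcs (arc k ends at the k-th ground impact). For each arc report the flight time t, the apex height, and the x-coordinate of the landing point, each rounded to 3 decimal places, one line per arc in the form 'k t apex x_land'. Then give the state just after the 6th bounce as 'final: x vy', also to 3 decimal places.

Arc 1: start y=8.360, vy=11.970 → t=2.959, apex=15.524, x_land=29.738, impact vy=-17.620
  bounce: vy ← 0.6·17.620 = 10.572
Arc 2: start y=0.000, vy=10.572 → t=2.114, apex=5.589, x_land=50.989, impact vy=-10.572
  bounce: vy ← 0.6·10.572 = 6.343
Arc 3: start y=0.000, vy=6.343 → t=1.269, apex=2.012, x_land=63.739, impact vy=-6.343
  bounce: vy ← 0.6·6.343 = 3.806
Arc 4: start y=0.000, vy=3.806 → t=0.761, apex=0.724, x_land=71.389, impact vy=-3.806
  bounce: vy ← 0.6·3.806 = 2.284
Arc 5: start y=0.000, vy=2.284 → t=0.457, apex=0.261, x_land=75.979, impact vy=-2.284
  bounce: vy ← 0.6·2.284 = 1.370
Arc 6: start y=0.000, vy=1.370 → t=0.274, apex=0.094, x_land=78.733, impact vy=-1.370
  bounce: vy ← 0.6·1.370 = 0.822

1 2.959 15.524 29.738
2 2.114 5.589 50.989
3 1.269 2.012 63.739
4 0.761 0.724 71.389
5 0.457 0.261 75.979
6 0.274 0.094 78.733
final: 78.733 0.822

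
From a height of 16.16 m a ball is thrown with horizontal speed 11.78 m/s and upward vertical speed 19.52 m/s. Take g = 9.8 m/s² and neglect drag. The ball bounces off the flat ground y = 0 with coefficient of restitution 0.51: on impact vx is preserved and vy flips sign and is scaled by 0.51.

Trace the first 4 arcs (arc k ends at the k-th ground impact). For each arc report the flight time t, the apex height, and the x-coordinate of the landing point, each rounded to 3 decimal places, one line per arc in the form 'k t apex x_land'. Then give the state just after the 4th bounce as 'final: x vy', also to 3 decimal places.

1 4.687 35.600 55.216
2 2.749 9.260 87.603
3 1.402 2.408 104.121
4 0.715 0.626 112.545
final: 112.545 1.787

Arc 1: start y=16.160, vy=19.520 → t=4.687, apex=35.600, x_land=55.216, impact vy=-26.415
  bounce: vy ← 0.51·26.415 = 13.472
Arc 2: start y=0.000, vy=13.472 → t=2.749, apex=9.260, x_land=87.603, impact vy=-13.472
  bounce: vy ← 0.51·13.472 = 6.871
Arc 3: start y=0.000, vy=6.871 → t=1.402, apex=2.408, x_land=104.121, impact vy=-6.871
  bounce: vy ← 0.51·6.871 = 3.504
Arc 4: start y=0.000, vy=3.504 → t=0.715, apex=0.626, x_land=112.545, impact vy=-3.504
  bounce: vy ← 0.51·3.504 = 1.787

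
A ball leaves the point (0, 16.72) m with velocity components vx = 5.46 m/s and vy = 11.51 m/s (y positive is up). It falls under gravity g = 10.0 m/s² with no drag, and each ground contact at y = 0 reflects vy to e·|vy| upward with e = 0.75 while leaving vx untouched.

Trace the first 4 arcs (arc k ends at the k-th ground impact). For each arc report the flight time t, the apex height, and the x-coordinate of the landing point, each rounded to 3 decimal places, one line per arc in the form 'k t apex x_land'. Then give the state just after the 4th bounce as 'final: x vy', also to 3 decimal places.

Arc 1: start y=16.720, vy=11.510 → t=3.312, apex=23.344, x_land=18.082, impact vy=-21.607
  bounce: vy ← 0.75·21.607 = 16.206
Arc 2: start y=0.000, vy=16.206 → t=3.241, apex=13.131, x_land=35.779, impact vy=-16.206
  bounce: vy ← 0.75·16.206 = 12.154
Arc 3: start y=0.000, vy=12.154 → t=2.431, apex=7.386, x_land=49.051, impact vy=-12.154
  bounce: vy ← 0.75·12.154 = 9.116
Arc 4: start y=0.000, vy=9.116 → t=1.823, apex=4.155, x_land=59.005, impact vy=-9.116
  bounce: vy ← 0.75·9.116 = 6.837

1 3.312 23.344 18.082
2 3.241 13.131 35.779
3 2.431 7.386 49.051
4 1.823 4.155 59.005
final: 59.005 6.837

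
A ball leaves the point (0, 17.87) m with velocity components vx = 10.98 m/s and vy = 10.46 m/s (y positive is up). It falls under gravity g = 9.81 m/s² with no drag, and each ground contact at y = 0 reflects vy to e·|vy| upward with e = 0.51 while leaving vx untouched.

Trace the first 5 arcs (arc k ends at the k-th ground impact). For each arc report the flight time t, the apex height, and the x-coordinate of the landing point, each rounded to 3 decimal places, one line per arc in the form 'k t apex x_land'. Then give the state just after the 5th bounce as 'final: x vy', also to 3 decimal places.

1 3.253 23.447 35.714
2 2.230 6.098 60.200
3 1.137 1.586 72.688
4 0.580 0.413 79.057
5 0.296 0.107 82.305
final: 82.305 0.740

Arc 1: start y=17.870, vy=10.460 → t=3.253, apex=23.447, x_land=35.714, impact vy=-21.448
  bounce: vy ← 0.51·21.448 = 10.939
Arc 2: start y=0.000, vy=10.939 → t=2.230, apex=6.098, x_land=60.200, impact vy=-10.939
  bounce: vy ← 0.51·10.939 = 5.579
Arc 3: start y=0.000, vy=5.579 → t=1.137, apex=1.586, x_land=72.688, impact vy=-5.579
  bounce: vy ← 0.51·5.579 = 2.845
Arc 4: start y=0.000, vy=2.845 → t=0.580, apex=0.413, x_land=79.057, impact vy=-2.845
  bounce: vy ← 0.51·2.845 = 1.451
Arc 5: start y=0.000, vy=1.451 → t=0.296, apex=0.107, x_land=82.305, impact vy=-1.451
  bounce: vy ← 0.51·1.451 = 0.740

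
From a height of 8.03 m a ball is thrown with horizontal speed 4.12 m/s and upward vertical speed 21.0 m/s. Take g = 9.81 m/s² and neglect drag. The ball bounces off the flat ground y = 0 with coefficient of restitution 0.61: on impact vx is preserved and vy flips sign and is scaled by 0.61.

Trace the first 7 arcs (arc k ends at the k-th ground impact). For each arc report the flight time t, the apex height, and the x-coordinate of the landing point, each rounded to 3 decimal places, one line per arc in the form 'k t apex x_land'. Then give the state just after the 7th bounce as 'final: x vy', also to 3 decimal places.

1 4.635 30.507 19.094
2 3.043 11.352 31.630
3 1.856 4.224 39.276
4 1.132 1.572 43.941
5 0.691 0.585 46.786
6 0.421 0.218 48.522
7 0.257 0.081 49.581
final: 49.581 0.769

Arc 1: start y=8.030, vy=21.000 → t=4.635, apex=30.507, x_land=19.094, impact vy=-24.465
  bounce: vy ← 0.61·24.465 = 14.924
Arc 2: start y=0.000, vy=14.924 → t=3.043, apex=11.352, x_land=31.630, impact vy=-14.924
  bounce: vy ← 0.61·14.924 = 9.104
Arc 3: start y=0.000, vy=9.104 → t=1.856, apex=4.224, x_land=39.276, impact vy=-9.104
  bounce: vy ← 0.61·9.104 = 5.553
Arc 4: start y=0.000, vy=5.553 → t=1.132, apex=1.572, x_land=43.941, impact vy=-5.553
  bounce: vy ← 0.61·5.553 = 3.387
Arc 5: start y=0.000, vy=3.387 → t=0.691, apex=0.585, x_land=46.786, impact vy=-3.387
  bounce: vy ← 0.61·3.387 = 2.066
Arc 6: start y=0.000, vy=2.066 → t=0.421, apex=0.218, x_land=48.522, impact vy=-2.066
  bounce: vy ← 0.61·2.066 = 1.260
Arc 7: start y=0.000, vy=1.260 → t=0.257, apex=0.081, x_land=49.581, impact vy=-1.260
  bounce: vy ← 0.61·1.260 = 0.769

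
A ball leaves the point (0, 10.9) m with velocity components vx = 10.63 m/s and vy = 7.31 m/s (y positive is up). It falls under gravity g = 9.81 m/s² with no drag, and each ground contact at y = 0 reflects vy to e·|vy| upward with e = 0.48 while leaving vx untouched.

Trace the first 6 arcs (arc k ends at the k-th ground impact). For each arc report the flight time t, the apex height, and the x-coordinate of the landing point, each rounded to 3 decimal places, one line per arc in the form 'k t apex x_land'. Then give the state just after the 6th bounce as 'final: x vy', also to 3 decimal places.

1 2.412 13.624 25.637
2 1.600 3.139 42.644
3 0.768 0.723 50.807
4 0.369 0.167 54.726
5 0.177 0.038 56.607
6 0.085 0.009 57.509
final: 57.509 0.200

Arc 1: start y=10.900, vy=7.310 → t=2.412, apex=13.624, x_land=25.637, impact vy=-16.349
  bounce: vy ← 0.48·16.349 = 7.848
Arc 2: start y=0.000, vy=7.848 → t=1.600, apex=3.139, x_land=42.644, impact vy=-7.848
  bounce: vy ← 0.48·7.848 = 3.767
Arc 3: start y=0.000, vy=3.767 → t=0.768, apex=0.723, x_land=50.807, impact vy=-3.767
  bounce: vy ← 0.48·3.767 = 1.808
Arc 4: start y=0.000, vy=1.808 → t=0.369, apex=0.167, x_land=54.726, impact vy=-1.808
  bounce: vy ← 0.48·1.808 = 0.868
Arc 5: start y=0.000, vy=0.868 → t=0.177, apex=0.038, x_land=56.607, impact vy=-0.868
  bounce: vy ← 0.48·0.868 = 0.417
Arc 6: start y=0.000, vy=0.417 → t=0.085, apex=0.009, x_land=57.509, impact vy=-0.417
  bounce: vy ← 0.48·0.417 = 0.200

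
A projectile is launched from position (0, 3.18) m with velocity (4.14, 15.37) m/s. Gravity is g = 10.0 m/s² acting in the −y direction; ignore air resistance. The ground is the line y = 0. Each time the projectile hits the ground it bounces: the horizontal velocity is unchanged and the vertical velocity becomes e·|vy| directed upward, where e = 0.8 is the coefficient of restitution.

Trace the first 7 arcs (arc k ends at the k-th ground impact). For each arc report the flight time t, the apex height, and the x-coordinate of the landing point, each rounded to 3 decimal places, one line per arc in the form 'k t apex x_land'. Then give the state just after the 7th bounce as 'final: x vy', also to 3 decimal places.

1 3.269 14.992 13.532
2 2.771 9.595 25.002
3 2.216 6.141 34.178
4 1.773 3.930 41.519
5 1.419 2.515 47.391
6 1.135 1.610 52.089
7 0.908 1.030 55.848
final: 55.848 3.631

Arc 1: start y=3.180, vy=15.370 → t=3.269, apex=14.992, x_land=13.532, impact vy=-17.316
  bounce: vy ← 0.8·17.316 = 13.853
Arc 2: start y=0.000, vy=13.853 → t=2.771, apex=9.595, x_land=25.002, impact vy=-13.853
  bounce: vy ← 0.8·13.853 = 11.082
Arc 3: start y=0.000, vy=11.082 → t=2.216, apex=6.141, x_land=34.178, impact vy=-11.082
  bounce: vy ← 0.8·11.082 = 8.866
Arc 4: start y=0.000, vy=8.866 → t=1.773, apex=3.930, x_land=41.519, impact vy=-8.866
  bounce: vy ← 0.8·8.866 = 7.093
Arc 5: start y=0.000, vy=7.093 → t=1.419, apex=2.515, x_land=47.391, impact vy=-7.093
  bounce: vy ← 0.8·7.093 = 5.674
Arc 6: start y=0.000, vy=5.674 → t=1.135, apex=1.610, x_land=52.089, impact vy=-5.674
  bounce: vy ← 0.8·5.674 = 4.539
Arc 7: start y=0.000, vy=4.539 → t=0.908, apex=1.030, x_land=55.848, impact vy=-4.539
  bounce: vy ← 0.8·4.539 = 3.631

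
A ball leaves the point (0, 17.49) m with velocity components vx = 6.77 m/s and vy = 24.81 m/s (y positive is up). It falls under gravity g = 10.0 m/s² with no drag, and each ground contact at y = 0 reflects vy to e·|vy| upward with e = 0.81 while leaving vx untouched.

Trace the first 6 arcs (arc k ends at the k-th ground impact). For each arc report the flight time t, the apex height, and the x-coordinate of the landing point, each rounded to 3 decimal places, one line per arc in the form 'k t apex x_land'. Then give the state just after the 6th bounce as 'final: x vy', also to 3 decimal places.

1 5.588 48.267 37.831
2 5.033 31.668 71.906
3 4.077 20.777 99.507
4 3.302 13.632 121.864
5 2.675 8.944 139.974
6 2.167 5.868 154.642
final: 154.642 8.775

Arc 1: start y=17.490, vy=24.810 → t=5.588, apex=48.267, x_land=37.831, impact vy=-31.070
  bounce: vy ← 0.81·31.070 = 25.167
Arc 2: start y=0.000, vy=25.167 → t=5.033, apex=31.668, x_land=71.906, impact vy=-25.167
  bounce: vy ← 0.81·25.167 = 20.385
Arc 3: start y=0.000, vy=20.385 → t=4.077, apex=20.777, x_land=99.507, impact vy=-20.385
  bounce: vy ← 0.81·20.385 = 16.512
Arc 4: start y=0.000, vy=16.512 → t=3.302, apex=13.632, x_land=121.864, impact vy=-16.512
  bounce: vy ← 0.81·16.512 = 13.375
Arc 5: start y=0.000, vy=13.375 → t=2.675, apex=8.944, x_land=139.974, impact vy=-13.375
  bounce: vy ← 0.81·13.375 = 10.833
Arc 6: start y=0.000, vy=10.833 → t=2.167, apex=5.868, x_land=154.642, impact vy=-10.833
  bounce: vy ← 0.81·10.833 = 8.775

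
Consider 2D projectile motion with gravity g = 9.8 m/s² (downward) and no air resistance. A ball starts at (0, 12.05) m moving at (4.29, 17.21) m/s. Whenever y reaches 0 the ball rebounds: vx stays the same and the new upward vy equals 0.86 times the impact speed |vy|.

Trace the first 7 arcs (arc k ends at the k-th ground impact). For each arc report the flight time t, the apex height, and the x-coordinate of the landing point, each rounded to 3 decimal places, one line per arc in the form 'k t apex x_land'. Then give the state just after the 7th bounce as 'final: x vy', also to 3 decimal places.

1 4.111 27.161 17.634
2 4.050 20.089 35.007
3 3.483 14.858 49.947
4 2.995 10.989 62.796
5 2.576 8.127 73.846
6 2.215 6.011 83.349
7 1.905 4.446 91.521
final: 91.521 8.028

Arc 1: start y=12.050, vy=17.210 → t=4.111, apex=27.161, x_land=17.634, impact vy=-23.073
  bounce: vy ← 0.86·23.073 = 19.843
Arc 2: start y=0.000, vy=19.843 → t=4.050, apex=20.089, x_land=35.007, impact vy=-19.843
  bounce: vy ← 0.86·19.843 = 17.065
Arc 3: start y=0.000, vy=17.065 → t=3.483, apex=14.858, x_land=49.947, impact vy=-17.065
  bounce: vy ← 0.86·17.065 = 14.676
Arc 4: start y=0.000, vy=14.676 → t=2.995, apex=10.989, x_land=62.796, impact vy=-14.676
  bounce: vy ← 0.86·14.676 = 12.621
Arc 5: start y=0.000, vy=12.621 → t=2.576, apex=8.127, x_land=73.846, impact vy=-12.621
  bounce: vy ← 0.86·12.621 = 10.854
Arc 6: start y=0.000, vy=10.854 → t=2.215, apex=6.011, x_land=83.349, impact vy=-10.854
  bounce: vy ← 0.86·10.854 = 9.335
Arc 7: start y=0.000, vy=9.335 → t=1.905, apex=4.446, x_land=91.521, impact vy=-9.335
  bounce: vy ← 0.86·9.335 = 8.028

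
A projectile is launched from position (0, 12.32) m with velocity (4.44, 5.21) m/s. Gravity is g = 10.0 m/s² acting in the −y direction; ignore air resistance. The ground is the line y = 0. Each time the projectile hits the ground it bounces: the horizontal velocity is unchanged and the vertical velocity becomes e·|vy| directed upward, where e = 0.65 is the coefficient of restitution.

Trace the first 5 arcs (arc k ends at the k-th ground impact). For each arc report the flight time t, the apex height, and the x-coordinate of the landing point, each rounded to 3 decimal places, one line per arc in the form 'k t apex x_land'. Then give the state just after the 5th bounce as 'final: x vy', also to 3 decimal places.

1 2.175 13.677 9.657
2 2.150 5.779 19.203
3 1.398 2.441 25.408
4 0.908 1.032 29.442
5 0.590 0.436 32.063
final: 32.063 1.919

Arc 1: start y=12.320, vy=5.210 → t=2.175, apex=13.677, x_land=9.657, impact vy=-16.539
  bounce: vy ← 0.65·16.539 = 10.750
Arc 2: start y=0.000, vy=10.750 → t=2.150, apex=5.779, x_land=19.203, impact vy=-10.750
  bounce: vy ← 0.65·10.750 = 6.988
Arc 3: start y=0.000, vy=6.988 → t=1.398, apex=2.441, x_land=25.408, impact vy=-6.988
  bounce: vy ← 0.65·6.988 = 4.542
Arc 4: start y=0.000, vy=4.542 → t=0.908, apex=1.032, x_land=29.442, impact vy=-4.542
  bounce: vy ← 0.65·4.542 = 2.952
Arc 5: start y=0.000, vy=2.952 → t=0.590, apex=0.436, x_land=32.063, impact vy=-2.952
  bounce: vy ← 0.65·2.952 = 1.919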